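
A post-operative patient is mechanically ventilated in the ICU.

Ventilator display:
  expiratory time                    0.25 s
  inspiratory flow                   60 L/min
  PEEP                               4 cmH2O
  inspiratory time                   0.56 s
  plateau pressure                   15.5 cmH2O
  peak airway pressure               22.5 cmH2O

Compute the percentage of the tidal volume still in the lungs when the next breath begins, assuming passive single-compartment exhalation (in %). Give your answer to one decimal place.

Flow: 60 L/min ÷ 60 = 1 L/s.
Vt = flow × Ti = 1 L/s × 0.56 s × 1000 mL/L = 560.0 mL.
R = (PIP − Pplat)/V̇ = (22.5 − 15.5) / 1 = 7.0/1 = 7.0 cmH2O·s/L.
C = Vt/(Pplat − PEEP) = 560.0 / (15.5 − 4) = 560.0/11.5 = 48.696 mL/cmH2O.
τ = R × C = 7.0 × 0.0487 L/cmH2O = 0.3409 s.
Fraction remaining at end-expiration = e^(−Te/τ) = e^(−0.25/0.3409) = 0.4803 → 48.03%.

48.0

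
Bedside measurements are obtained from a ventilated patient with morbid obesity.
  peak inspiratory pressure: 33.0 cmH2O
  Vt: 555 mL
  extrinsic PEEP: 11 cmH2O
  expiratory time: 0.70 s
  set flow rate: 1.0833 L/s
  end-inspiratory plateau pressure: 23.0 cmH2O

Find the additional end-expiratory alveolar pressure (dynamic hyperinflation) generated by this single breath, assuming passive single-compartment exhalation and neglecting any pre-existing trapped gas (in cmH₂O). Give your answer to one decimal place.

2.3

R = (PIP − Pplat)/V̇ = (33.0 − 23.0) / 1.0833 = 10.0/1.0833 = 9.231 cmH2O·s/L.
C = Vt/(Pplat − PEEP) = 555.0 / (23.0 − 11) = 555.0/12.0 = 46.25 mL/cmH2O.
τ = R × C = 9.231 × 0.04625 L/cmH2O = 0.4269 s.
Fraction remaining = e^(−Te/τ) = e^(−0.70/0.4269) = 0.194; trapped volume = 555.0 × 0.194 = 107.67 mL.
Additional alveolar pressure from trapping ≈ V_trapped / C = 107.67 / 46.25 = 2.328 cmH2O.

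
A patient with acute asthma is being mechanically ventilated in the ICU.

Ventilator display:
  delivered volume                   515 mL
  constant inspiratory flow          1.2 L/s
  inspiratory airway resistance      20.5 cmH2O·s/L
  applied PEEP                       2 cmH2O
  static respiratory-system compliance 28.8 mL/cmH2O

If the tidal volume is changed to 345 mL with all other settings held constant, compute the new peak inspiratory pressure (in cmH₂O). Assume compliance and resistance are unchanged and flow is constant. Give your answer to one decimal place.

38.6

PIP = Vt/C + R·V̇ + PEEP (constant-flow equation of motion).
Only the elastic term changes: ΔPIP = ΔVt / C = (345 − 515) / 28.8 = -5.903 cmH2O.
Original PIP = 515/28.8 + 20.5×1.2 + 2 = 44.482 cmH2O; new PIP = 44.482 + (-5.903) = 38.579 cmH2O.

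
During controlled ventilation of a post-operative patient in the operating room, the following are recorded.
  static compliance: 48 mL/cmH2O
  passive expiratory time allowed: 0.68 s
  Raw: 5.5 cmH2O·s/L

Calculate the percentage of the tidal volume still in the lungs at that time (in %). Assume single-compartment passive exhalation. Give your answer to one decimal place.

7.6

τ = R × C = 5.5 × 48 mL/cmH2O = 5.5 × 0.048 L/cmH2O = 0.264 s.
Passive exhalation: V(t)/V₀ = e^(−t/τ) = e^(−0.68/0.264) = 0.0761.
Fraction remaining = 0.0761 → 7.61%.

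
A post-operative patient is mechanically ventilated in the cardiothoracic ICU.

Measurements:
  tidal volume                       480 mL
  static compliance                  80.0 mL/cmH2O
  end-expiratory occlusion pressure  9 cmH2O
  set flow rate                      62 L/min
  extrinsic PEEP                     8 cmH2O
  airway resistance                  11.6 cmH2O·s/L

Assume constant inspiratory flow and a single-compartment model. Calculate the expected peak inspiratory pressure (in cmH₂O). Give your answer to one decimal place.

27.0

Flow: 62 L/min ÷ 60 = 1.0333 L/s.
Total PEEP = 9 cmH2O (set 8 + intrinsic 1); this is the baseline alveolar pressure.
Equation of motion (constant flow): PIP = Vt/C + R·V̇ + PEEP.
PIP = 480/80.0 + 11.6×1.0333 + 9 = 6.0 + 11.986 + 9 = 26.986 cmH2O.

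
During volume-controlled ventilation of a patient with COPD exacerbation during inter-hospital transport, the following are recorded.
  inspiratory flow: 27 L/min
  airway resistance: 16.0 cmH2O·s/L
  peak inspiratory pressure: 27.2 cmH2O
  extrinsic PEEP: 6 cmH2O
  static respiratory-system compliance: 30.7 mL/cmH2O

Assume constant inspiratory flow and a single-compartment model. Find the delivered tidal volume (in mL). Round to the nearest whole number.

Flow: 27 L/min ÷ 60 = 0.45 L/s.
Equation of motion (constant flow): PIP = Vt/C + R·V̇ + PEEP.
Vt/C = PIP − R·V̇ − PEEP = 27.2 − 7.2 − 6 = 14.0 cmH2O.
Vt = C × 14.0 = 30.7 × 14.0 = 429.8 mL.

430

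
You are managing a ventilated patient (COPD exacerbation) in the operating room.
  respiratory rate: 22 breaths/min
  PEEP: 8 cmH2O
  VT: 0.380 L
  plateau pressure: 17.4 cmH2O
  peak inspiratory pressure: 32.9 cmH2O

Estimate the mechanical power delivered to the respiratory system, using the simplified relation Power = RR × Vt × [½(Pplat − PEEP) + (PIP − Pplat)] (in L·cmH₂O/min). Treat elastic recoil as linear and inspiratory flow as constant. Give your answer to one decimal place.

Per-breath work = Vt × [½(Pplat−PEEP) + (PIP−Pplat)] = 0.380 × [0.5×9.4 + 15.5] = 0.380 × 20.2 = 7.676 L·cmH2O.
Power = 22 × 7.676 = 168.87 L·cmH2O/min.

168.9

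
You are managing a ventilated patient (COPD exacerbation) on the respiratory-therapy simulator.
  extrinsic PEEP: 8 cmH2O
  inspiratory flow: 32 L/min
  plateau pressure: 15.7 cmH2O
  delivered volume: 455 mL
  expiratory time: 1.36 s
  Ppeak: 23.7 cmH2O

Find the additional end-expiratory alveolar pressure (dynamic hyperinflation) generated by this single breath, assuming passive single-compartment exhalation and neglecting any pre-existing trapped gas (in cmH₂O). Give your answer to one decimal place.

1.7

Flow: 32 L/min ÷ 60 = 0.5333 L/s.
R = (PIP − Pplat)/V̇ = (23.7 − 15.7) / 0.5333 = 8.0/0.5333 = 15.001 cmH2O·s/L.
C = Vt/(Pplat − PEEP) = 455.0 / (15.7 − 8) = 455.0/7.7 = 59.091 mL/cmH2O.
τ = R × C = 15.001 × 0.05909 L/cmH2O = 0.8864 s.
Fraction remaining = e^(−Te/τ) = e^(−1.36/0.8864) = 0.2156; trapped volume = 455.0 × 0.2156 = 98.098 mL.
Additional alveolar pressure from trapping ≈ V_trapped / C = 98.098 / 59.091 = 1.66 cmH2O.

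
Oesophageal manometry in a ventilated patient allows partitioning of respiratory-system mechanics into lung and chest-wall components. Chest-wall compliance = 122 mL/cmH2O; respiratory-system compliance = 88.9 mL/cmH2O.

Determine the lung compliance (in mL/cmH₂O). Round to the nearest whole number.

1/CL = 1/Crs − 1/Ccw.
1/CL = 1/88.9 − 1/122 = 0.003052.
CL = 327.65 mL/cmH2O.

328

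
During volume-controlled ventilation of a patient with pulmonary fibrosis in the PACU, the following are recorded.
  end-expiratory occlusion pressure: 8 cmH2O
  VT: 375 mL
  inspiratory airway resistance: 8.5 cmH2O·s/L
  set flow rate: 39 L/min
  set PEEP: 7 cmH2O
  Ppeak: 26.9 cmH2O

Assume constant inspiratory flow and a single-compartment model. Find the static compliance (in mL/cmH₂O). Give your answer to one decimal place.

28.0

Flow: 39 L/min ÷ 60 = 0.65 L/s.
Total PEEP = 8 cmH2O (set 7 + intrinsic 1); this is the baseline alveolar pressure.
Equation of motion (constant flow): PIP = Vt/C + R·V̇ + PEEP.
Vt/C = PIP − R·V̇ − PEEP = 26.9 − 8.5×0.65 − 8 = 26.9 − 5.525 − 8 = 13.375 cmH2O.
C = Vt / 13.375 = 375 / 13.375 = 28.037 mL/cmH2O.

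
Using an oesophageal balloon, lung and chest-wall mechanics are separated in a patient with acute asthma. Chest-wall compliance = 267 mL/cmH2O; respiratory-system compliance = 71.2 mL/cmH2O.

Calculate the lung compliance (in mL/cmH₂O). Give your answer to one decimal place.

97.1

1/CL = 1/Crs − 1/Ccw.
1/CL = 1/71.2 − 1/267 = 0.0103.
CL = 97.087 mL/cmH2O.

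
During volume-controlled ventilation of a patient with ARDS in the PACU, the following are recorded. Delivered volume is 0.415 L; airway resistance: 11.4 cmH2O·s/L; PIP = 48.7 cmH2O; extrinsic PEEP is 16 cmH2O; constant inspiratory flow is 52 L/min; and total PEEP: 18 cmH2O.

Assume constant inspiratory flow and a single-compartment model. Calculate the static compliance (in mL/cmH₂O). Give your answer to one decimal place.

Flow: 52 L/min ÷ 60 = 0.8667 L/s.
Total PEEP = 18 cmH2O (set 16 + intrinsic 2); this is the baseline alveolar pressure.
Equation of motion (constant flow): PIP = Vt/C + R·V̇ + PEEP.
Vt/C = PIP − R·V̇ − PEEP = 48.7 − 11.4×0.8667 − 18 = 48.7 − 9.88 − 18 = 20.82 cmH2O.
C = Vt / 20.82 = 415 / 20.82 = 19.933 mL/cmH2O.

19.9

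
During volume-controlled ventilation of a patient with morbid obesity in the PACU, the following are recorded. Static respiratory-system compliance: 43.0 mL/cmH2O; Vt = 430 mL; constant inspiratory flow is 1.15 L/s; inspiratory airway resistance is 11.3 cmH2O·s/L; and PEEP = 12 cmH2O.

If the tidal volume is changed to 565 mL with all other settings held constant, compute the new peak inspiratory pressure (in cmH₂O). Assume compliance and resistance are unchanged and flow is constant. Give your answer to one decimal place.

PIP = Vt/C + R·V̇ + PEEP (constant-flow equation of motion).
Only the elastic term changes: ΔPIP = ΔVt / C = (565 − 430) / 43.0 = 3.14 cmH2O.
Original PIP = 430/43.0 + 11.3×1.15 + 12 = 34.995 cmH2O; new PIP = 34.995 + (3.14) = 38.135 cmH2O.

38.1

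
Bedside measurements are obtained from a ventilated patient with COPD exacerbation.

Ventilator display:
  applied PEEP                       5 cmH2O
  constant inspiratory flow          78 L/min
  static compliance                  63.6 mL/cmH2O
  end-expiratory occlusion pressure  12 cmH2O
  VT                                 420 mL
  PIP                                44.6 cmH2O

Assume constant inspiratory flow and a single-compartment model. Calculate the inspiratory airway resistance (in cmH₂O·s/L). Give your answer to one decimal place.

Flow: 78 L/min ÷ 60 = 1.3 L/s.
Total PEEP = 12 cmH2O (set 5 + intrinsic 7); this is the baseline alveolar pressure.
Equation of motion (constant flow): PIP = Vt/C + R·V̇ + PEEP.
R·V̇ = PIP − Vt/C − PEEP = 44.6 − 420/63.6 − 12 = 44.6 − 6.604 − 12 = 25.996 cmH2O.
R = 25.996 / 1.3 = 19.997 cmH2O·s/L.

20.0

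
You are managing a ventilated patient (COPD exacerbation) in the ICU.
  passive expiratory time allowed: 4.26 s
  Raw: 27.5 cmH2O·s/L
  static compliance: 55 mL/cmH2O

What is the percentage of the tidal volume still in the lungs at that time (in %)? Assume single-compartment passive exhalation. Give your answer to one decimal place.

6.0

τ = R × C = 27.5 × 55 mL/cmH2O = 27.5 × 0.055 L/cmH2O = 1.513 s.
Passive exhalation: V(t)/V₀ = e^(−t/τ) = e^(−4.26/1.513) = 0.05987.
Fraction remaining = 0.05987 → 5.987%.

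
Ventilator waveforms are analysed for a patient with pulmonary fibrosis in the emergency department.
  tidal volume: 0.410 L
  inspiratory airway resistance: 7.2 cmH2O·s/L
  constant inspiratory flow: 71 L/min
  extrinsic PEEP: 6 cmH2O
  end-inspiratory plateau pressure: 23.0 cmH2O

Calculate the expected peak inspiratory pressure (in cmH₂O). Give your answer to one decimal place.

Flow: 71 L/min ÷ 60 = 1.1833 L/s.
PIP = Pplat + Raw × flow = 23.0 + 7.2 × 1.1833 = 23.0 + 8.52 = 31.52 cmH2O.

31.5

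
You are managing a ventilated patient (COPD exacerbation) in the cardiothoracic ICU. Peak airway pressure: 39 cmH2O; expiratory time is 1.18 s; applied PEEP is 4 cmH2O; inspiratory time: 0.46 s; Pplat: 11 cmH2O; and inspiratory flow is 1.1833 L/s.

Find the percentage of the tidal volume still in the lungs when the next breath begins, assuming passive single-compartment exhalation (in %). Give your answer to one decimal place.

52.7

Vt = flow × Ti = 1.1833 L/s × 0.46 s × 1000 mL/L = 544.32 mL.
R = (PIP − Pplat)/V̇ = (39 − 11) / 1.1833 = 28.0/1.1833 = 23.663 cmH2O·s/L.
C = Vt/(Pplat − PEEP) = 544.32 / (11 − 4) = 544.32/7.0 = 77.76 mL/cmH2O.
τ = R × C = 23.663 × 0.07776 L/cmH2O = 1.84 s.
Fraction remaining at end-expiration = e^(−Te/τ) = e^(−1.18/1.84) = 0.5266 → 52.66%.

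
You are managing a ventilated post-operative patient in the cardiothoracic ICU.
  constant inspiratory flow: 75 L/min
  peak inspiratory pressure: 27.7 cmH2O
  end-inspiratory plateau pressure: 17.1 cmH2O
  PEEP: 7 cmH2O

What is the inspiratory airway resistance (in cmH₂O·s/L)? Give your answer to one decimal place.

8.5

Flow: 75 L/min ÷ 60 = 1.25 L/s.
Raw = (PIP − Pplat) / flow = (27.7 − 17.1) / 1.25 = 10.6 / 1.25 = 8.48 cmH2O·s/L.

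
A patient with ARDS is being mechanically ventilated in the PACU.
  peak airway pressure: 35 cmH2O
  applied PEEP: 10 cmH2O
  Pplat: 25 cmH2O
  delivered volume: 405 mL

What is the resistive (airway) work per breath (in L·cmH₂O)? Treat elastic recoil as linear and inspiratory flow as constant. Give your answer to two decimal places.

4.05

With constant inspiratory flow the resistive pressure is constant at PIP − Pplat = 35 − 25 = 10.0 cmH2O, so resistive work = 10.0 × 0.405 = 4.05 L·cmH2O.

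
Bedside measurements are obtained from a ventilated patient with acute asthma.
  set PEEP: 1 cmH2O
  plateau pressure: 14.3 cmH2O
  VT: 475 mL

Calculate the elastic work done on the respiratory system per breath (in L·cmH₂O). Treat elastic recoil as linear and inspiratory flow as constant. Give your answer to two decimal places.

3.16

Elastic work ≈ ½ × (Pplat − PEEP) × Vt = 0.5 × (14.3 − 1) × 0.475 L = 0.5 × 13.3 × 0.475 = 3.159 L·cmH2O.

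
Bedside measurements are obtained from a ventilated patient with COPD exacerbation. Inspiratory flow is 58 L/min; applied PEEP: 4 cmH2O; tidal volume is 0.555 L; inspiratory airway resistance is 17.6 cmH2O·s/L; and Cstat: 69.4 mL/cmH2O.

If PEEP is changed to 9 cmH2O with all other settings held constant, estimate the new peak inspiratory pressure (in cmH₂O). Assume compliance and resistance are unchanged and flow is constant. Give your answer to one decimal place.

34.0

Flow: 58 L/min ÷ 60 = 0.9667 L/s.
PIP = Vt/C + R·V̇ + PEEP (constant-flow equation of motion).
Only the baseline term changes: ΔPIP = ΔPEEP = 9 − 4 = 5.0 cmH2O.
Original PIP = 555/69.4 + 17.6×0.9667 + 4 = 29.011 cmH2O; new PIP = 29.011 + (5.0) = 34.011 cmH2O.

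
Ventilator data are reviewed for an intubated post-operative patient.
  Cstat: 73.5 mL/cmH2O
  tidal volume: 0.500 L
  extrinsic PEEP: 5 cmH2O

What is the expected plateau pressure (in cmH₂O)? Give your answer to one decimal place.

11.8

Pplat = PEEP + Vt / Cstat = 5 + 500 / 73.5 = 5 + 6.803 = 11.803 cmH2O.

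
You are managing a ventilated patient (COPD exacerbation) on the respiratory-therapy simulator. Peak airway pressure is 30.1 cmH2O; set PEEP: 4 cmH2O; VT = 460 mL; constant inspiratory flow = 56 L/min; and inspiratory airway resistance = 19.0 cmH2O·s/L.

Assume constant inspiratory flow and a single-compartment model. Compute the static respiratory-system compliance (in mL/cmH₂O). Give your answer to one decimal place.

55.0

Flow: 56 L/min ÷ 60 = 0.9333 L/s.
Equation of motion (constant flow): PIP = Vt/C + R·V̇ + PEEP.
Vt/C = PIP − R·V̇ − PEEP = 30.1 − 19.0×0.9333 − 4 = 30.1 − 17.733 − 4 = 8.367 cmH2O.
C = Vt / 8.367 = 460 / 8.367 = 54.978 mL/cmH2O.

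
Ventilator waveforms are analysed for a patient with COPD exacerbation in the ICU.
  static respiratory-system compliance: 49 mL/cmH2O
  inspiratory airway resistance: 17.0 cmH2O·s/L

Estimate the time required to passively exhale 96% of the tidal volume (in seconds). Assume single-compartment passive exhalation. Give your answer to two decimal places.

τ = R × C = 17.0 × 49 mL/cmH2O = 17.0 × 0.049 L/cmH2O = 0.833 s.
Exhaled fraction f = 1 − e^(−t/τ) → t = −τ·ln(1 − f) = −0.833·ln(0.04) = 2.681 s.

2.68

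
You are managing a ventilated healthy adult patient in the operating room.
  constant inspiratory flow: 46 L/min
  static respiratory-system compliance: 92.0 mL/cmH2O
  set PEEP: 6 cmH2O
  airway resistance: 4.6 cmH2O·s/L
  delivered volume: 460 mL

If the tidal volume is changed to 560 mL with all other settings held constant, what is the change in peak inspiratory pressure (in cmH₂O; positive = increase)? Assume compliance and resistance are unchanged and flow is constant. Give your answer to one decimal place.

PIP = Vt/C + R·V̇ + PEEP (constant-flow equation of motion).
Only the elastic term changes: ΔPIP = ΔVt / C = (560 − 460) / 92.0 = 1.087 cmH2O.

1.1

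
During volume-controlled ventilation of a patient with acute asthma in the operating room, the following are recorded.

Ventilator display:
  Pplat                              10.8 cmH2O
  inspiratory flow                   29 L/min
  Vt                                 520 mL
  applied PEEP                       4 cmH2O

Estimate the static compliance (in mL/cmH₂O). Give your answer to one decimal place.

Cstat = Vt / (Pplat − PEEP) = 520 / (10.8 − 4) = 520 / 6.8 = 76.471 mL/cmH2O.

76.5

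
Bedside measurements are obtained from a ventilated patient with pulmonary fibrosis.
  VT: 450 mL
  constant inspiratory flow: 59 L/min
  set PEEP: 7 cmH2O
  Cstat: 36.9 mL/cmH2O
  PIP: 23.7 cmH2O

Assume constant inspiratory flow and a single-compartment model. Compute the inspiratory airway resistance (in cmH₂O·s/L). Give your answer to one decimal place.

4.6

Flow: 59 L/min ÷ 60 = 0.9833 L/s.
Equation of motion (constant flow): PIP = Vt/C + R·V̇ + PEEP.
R·V̇ = PIP − Vt/C − PEEP = 23.7 − 450/36.9 − 7 = 23.7 − 12.195 − 7 = 4.505 cmH2O.
R = 4.505 / 0.9833 = 4.582 cmH2O·s/L.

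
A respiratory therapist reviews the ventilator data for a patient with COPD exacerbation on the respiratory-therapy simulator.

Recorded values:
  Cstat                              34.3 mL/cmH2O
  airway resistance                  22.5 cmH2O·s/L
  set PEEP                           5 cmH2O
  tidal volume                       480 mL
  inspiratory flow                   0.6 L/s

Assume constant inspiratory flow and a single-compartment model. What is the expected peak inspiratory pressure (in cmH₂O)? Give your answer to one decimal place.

Equation of motion (constant flow): PIP = Vt/C + R·V̇ + PEEP.
PIP = 480/34.3 + 22.5×0.6 + 5 = 13.994 + 13.5 + 5 = 32.494 cmH2O.

32.5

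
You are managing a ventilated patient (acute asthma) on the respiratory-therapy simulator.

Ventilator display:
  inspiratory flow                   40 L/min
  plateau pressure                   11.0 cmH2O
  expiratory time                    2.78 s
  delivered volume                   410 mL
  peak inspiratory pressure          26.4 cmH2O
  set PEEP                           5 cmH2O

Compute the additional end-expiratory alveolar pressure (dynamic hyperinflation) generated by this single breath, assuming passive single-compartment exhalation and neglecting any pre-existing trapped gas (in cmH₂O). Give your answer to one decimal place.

Flow: 40 L/min ÷ 60 = 0.6667 L/s.
R = (PIP − Pplat)/V̇ = (26.4 − 11.0) / 0.6667 = 15.4/0.6667 = 23.099 cmH2O·s/L.
C = Vt/(Pplat − PEEP) = 410.0 / (11.0 − 5) = 410.0/6.0 = 68.333 mL/cmH2O.
τ = R × C = 23.099 × 0.06833 L/cmH2O = 1.578 s.
Fraction remaining = e^(−Te/τ) = e^(−2.78/1.578) = 0.1717; trapped volume = 410.0 × 0.1717 = 70.397 mL.
Additional alveolar pressure from trapping ≈ V_trapped / C = 70.397 / 68.333 = 1.03 cmH2O.

1.0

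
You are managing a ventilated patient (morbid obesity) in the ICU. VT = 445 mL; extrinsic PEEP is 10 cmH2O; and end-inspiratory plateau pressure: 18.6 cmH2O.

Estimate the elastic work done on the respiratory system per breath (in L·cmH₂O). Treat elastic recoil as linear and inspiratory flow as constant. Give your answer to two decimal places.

Elastic work ≈ ½ × (Pplat − PEEP) × Vt = 0.5 × (18.6 − 10) × 0.445 L = 0.5 × 8.6 × 0.445 = 1.914 L·cmH2O.

1.91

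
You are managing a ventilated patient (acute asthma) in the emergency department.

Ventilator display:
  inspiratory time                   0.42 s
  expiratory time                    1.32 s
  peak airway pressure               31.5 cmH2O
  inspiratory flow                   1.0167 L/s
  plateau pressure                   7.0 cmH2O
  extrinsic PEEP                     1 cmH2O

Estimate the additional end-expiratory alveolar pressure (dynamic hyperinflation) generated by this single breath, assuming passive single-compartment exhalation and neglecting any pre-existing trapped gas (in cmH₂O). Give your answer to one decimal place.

2.8

Vt = flow × Ti = 1.0167 L/s × 0.42 s × 1000 mL/L = 427.01 mL.
R = (PIP − Pplat)/V̇ = (31.5 − 7.0) / 1.0167 = 24.5/1.0167 = 24.098 cmH2O·s/L.
C = Vt/(Pplat − PEEP) = 427.01 / (7.0 − 1) = 427.01/6.0 = 71.168 mL/cmH2O.
τ = R × C = 24.098 × 0.07117 L/cmH2O = 1.715 s.
Fraction remaining = e^(−Te/τ) = e^(−1.32/1.715) = 0.4632; trapped volume = 427.01 × 0.4632 = 197.79 mL.
Additional alveolar pressure from trapping ≈ V_trapped / C = 197.79 / 71.168 = 2.779 cmH2O.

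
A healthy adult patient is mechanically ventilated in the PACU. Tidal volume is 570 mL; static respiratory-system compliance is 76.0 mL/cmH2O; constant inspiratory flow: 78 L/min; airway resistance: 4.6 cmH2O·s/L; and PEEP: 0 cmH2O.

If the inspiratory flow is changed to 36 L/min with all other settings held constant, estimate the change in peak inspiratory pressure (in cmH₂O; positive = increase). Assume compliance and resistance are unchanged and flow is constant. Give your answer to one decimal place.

Flow: 78 L/min ÷ 60 = 1.3 L/s.
New flow: 36 L/min ÷ 60 = 0.6 L/s.
PIP = Vt/C + R·V̇ + PEEP (constant-flow equation of motion).
Only the resistive term changes: ΔPIP = R × ΔV̇ = 4.6 × (0.6 − 1.3) = 4.6 × -0.7 = -3.22 cmH2O.

-3.2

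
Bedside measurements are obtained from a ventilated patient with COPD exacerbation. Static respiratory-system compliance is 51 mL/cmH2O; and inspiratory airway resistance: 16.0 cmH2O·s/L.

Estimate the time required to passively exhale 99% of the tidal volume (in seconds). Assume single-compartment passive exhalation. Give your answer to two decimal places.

τ = R × C = 16.0 × 51 mL/cmH2O = 16.0 × 0.051 L/cmH2O = 0.816 s.
Exhaled fraction f = 1 − e^(−t/τ) → t = −τ·ln(1 − f) = −0.816·ln(0.01) = 3.758 s.

3.76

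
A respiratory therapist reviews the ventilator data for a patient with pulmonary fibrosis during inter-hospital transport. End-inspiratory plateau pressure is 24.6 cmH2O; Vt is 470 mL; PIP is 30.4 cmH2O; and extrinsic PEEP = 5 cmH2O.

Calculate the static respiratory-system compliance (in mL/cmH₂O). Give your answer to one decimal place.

Cstat = Vt / (Pplat − PEEP) = 470 / (24.6 − 5) = 470 / 19.6 = 23.98 mL/cmH2O.

24.0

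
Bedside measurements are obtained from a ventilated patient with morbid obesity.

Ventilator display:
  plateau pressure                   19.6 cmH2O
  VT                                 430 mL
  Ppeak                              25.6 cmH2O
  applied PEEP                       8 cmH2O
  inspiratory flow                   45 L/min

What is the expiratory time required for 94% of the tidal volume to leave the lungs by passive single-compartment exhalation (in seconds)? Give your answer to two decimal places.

0.83

Flow: 45 L/min ÷ 60 = 0.75 L/s.
R = (PIP − Pplat)/V̇ = (25.6 − 19.6) / 0.75 = 6.0/0.75 = 8.0 cmH2O·s/L.
C = Vt/(Pplat − PEEP) = 430.0 / (19.6 − 8) = 430.0/11.6 = 37.069 mL/cmH2O.
τ = R × C = 8.0 × 0.03707 L/cmH2O = 0.2966 s.
t = −τ·ln(1 − 0.94) = −0.2966·ln(0.06) = 0.8345 s.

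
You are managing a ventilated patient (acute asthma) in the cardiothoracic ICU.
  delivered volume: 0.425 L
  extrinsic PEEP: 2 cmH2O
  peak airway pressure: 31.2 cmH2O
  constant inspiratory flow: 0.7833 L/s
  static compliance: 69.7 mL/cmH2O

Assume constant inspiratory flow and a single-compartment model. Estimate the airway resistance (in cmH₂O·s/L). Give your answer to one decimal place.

Equation of motion (constant flow): PIP = Vt/C + R·V̇ + PEEP.
R·V̇ = PIP − Vt/C − PEEP = 31.2 − 425/69.7 − 2 = 31.2 − 6.098 − 2 = 23.102 cmH2O.
R = 23.102 / 0.7833 = 29.493 cmH2O·s/L.

29.5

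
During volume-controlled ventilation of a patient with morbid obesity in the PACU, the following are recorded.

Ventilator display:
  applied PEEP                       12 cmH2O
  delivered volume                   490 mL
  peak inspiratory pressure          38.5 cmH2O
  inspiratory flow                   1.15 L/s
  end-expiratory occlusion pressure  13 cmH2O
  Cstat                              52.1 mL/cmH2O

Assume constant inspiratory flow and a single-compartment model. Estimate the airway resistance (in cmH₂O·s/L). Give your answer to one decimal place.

14.0

Total PEEP = 13 cmH2O (set 12 + intrinsic 1); this is the baseline alveolar pressure.
Equation of motion (constant flow): PIP = Vt/C + R·V̇ + PEEP.
R·V̇ = PIP − Vt/C − PEEP = 38.5 − 490/52.1 − 13 = 38.5 − 9.405 − 13 = 16.095 cmH2O.
R = 16.095 / 1.15 = 13.996 cmH2O·s/L.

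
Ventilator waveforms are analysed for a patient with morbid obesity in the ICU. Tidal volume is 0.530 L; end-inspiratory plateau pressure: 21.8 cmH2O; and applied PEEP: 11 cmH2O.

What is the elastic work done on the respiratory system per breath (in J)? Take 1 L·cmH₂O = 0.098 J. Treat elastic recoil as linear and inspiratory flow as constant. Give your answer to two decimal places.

Elastic work ≈ ½ × (Pplat − PEEP) × Vt = 0.5 × (21.8 − 11) × 0.530 L = 0.5 × 10.8 × 0.530 = 2.862 L·cmH2O.
× 0.098 J/(L·cmH2O) → 0.2805 J.

0.28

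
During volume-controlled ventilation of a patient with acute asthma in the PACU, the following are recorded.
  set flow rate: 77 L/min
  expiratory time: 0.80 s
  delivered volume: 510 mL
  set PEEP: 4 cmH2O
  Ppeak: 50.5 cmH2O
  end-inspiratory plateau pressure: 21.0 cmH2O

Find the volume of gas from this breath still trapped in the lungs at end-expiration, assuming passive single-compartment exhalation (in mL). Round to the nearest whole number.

160

Flow: 77 L/min ÷ 60 = 1.2833 L/s.
R = (PIP − Pplat)/V̇ = (50.5 − 21.0) / 1.2833 = 29.5/1.2833 = 22.988 cmH2O·s/L.
C = Vt/(Pplat − PEEP) = 510.0 / (21.0 − 4) = 510.0/17.0 = 30.0 mL/cmH2O.
τ = R × C = 22.988 × 0.03 L/cmH2O = 0.6896 s.
Fraction remaining = e^(−Te/τ) = e^(−0.80/0.6896) = 0.3135.
Trapped volume = 510.0 × 0.3135 = 159.89 mL.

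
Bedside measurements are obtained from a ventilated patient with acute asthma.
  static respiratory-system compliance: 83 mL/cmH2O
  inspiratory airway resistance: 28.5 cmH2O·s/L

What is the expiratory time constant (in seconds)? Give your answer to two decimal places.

τ = R × C = 28.5 × 83 mL/cmH2O = 28.5 × 0.083 L/cmH2O = 2.366 s.

2.37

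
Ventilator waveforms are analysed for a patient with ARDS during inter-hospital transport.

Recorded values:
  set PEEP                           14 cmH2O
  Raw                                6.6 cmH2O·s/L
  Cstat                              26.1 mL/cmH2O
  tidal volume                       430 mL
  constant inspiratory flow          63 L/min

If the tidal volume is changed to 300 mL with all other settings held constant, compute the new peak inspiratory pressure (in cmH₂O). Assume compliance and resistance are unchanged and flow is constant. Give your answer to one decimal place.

32.4

Flow: 63 L/min ÷ 60 = 1.05 L/s.
PIP = Vt/C + R·V̇ + PEEP (constant-flow equation of motion).
Only the elastic term changes: ΔPIP = ΔVt / C = (300 − 430) / 26.1 = -4.981 cmH2O.
Original PIP = 430/26.1 + 6.6×1.05 + 14 = 37.405 cmH2O; new PIP = 37.405 + (-4.981) = 32.424 cmH2O.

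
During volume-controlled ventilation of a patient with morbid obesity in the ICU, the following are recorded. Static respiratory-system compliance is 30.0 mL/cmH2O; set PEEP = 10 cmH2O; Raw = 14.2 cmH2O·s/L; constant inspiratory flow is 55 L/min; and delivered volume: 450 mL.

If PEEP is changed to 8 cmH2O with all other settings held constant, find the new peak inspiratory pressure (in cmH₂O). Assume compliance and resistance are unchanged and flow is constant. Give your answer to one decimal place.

36.0

Flow: 55 L/min ÷ 60 = 0.9167 L/s.
PIP = Vt/C + R·V̇ + PEEP (constant-flow equation of motion).
Only the baseline term changes: ΔPIP = ΔPEEP = 8 − 10 = -2.0 cmH2O.
Original PIP = 450/30.0 + 14.2×0.9167 + 10 = 38.017 cmH2O; new PIP = 38.017 + (-2.0) = 36.017 cmH2O.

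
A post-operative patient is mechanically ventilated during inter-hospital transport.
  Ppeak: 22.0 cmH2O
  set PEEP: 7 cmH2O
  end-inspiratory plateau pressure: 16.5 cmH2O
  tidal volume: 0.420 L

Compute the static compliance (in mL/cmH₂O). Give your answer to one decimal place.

Cstat = Vt / (Pplat − PEEP) = 420 / (16.5 − 7) = 420 / 9.5 = 44.211 mL/cmH2O.

44.2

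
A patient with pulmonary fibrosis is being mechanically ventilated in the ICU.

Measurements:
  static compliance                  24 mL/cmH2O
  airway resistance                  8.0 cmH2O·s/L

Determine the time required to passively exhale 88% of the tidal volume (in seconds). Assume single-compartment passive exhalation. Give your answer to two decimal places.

τ = R × C = 8.0 × 24 mL/cmH2O = 8.0 × 0.024 L/cmH2O = 0.192 s.
Exhaled fraction f = 1 − e^(−t/τ) → t = −τ·ln(1 − f) = −0.192·ln(0.12) = 0.4071 s.

0.41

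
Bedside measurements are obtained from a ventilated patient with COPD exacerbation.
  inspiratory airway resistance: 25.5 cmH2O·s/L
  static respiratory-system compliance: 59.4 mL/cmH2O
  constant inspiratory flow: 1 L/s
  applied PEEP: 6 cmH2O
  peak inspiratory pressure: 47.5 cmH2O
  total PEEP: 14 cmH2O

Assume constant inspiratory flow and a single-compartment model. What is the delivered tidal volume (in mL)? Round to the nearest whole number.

475

Total PEEP = 14 cmH2O (set 6 + intrinsic 8); this is the baseline alveolar pressure.
Equation of motion (constant flow): PIP = Vt/C + R·V̇ + PEEP.
Vt/C = PIP − R·V̇ − PEEP = 47.5 − 25.5 − 14 = 8.0 cmH2O.
Vt = C × 8.0 = 59.4 × 8.0 = 475.2 mL.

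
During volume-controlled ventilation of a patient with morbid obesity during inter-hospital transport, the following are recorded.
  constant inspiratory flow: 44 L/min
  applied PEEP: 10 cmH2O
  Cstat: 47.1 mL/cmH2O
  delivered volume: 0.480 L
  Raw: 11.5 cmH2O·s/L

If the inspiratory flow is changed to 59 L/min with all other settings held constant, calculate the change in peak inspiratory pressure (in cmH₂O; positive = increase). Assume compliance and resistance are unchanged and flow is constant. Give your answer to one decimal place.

2.9

Flow: 44 L/min ÷ 60 = 0.7333 L/s.
New flow: 59 L/min ÷ 60 = 0.9833 L/s.
PIP = Vt/C + R·V̇ + PEEP (constant-flow equation of motion).
Only the resistive term changes: ΔPIP = R × ΔV̇ = 11.5 × (0.9833 − 0.7333) = 11.5 × 0.25 = 2.875 cmH2O.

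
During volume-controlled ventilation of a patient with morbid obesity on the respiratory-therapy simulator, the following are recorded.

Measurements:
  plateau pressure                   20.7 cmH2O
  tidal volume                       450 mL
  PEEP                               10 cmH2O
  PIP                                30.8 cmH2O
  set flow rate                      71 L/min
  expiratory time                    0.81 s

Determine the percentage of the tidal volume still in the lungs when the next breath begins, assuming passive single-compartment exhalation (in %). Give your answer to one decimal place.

10.5

Flow: 71 L/min ÷ 60 = 1.1833 L/s.
R = (PIP − Pplat)/V̇ = (30.8 − 20.7) / 1.1833 = 10.1/1.1833 = 8.535 cmH2O·s/L.
C = Vt/(Pplat − PEEP) = 450.0 / (20.7 − 10) = 450.0/10.7 = 42.056 mL/cmH2O.
τ = R × C = 8.535 × 0.04206 L/cmH2O = 0.359 s.
Fraction remaining at end-expiration = e^(−Te/τ) = e^(−0.81/0.359) = 0.1047 → 10.47%.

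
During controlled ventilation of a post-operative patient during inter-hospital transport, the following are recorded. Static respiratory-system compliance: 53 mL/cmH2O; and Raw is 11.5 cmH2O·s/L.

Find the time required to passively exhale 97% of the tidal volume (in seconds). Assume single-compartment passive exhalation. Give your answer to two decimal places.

2.14

τ = R × C = 11.5 × 53 mL/cmH2O = 11.5 × 0.053 L/cmH2O = 0.6095 s.
Exhaled fraction f = 1 − e^(−t/τ) → t = −τ·ln(1 − f) = −0.6095·ln(0.03) = 2.137 s.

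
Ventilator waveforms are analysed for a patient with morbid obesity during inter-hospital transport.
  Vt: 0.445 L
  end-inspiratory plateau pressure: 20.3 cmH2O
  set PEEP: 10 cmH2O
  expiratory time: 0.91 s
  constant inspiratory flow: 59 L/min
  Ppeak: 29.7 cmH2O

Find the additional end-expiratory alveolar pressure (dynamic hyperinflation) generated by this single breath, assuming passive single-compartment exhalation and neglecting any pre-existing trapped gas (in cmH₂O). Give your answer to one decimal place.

Flow: 59 L/min ÷ 60 = 0.9833 L/s.
R = (PIP − Pplat)/V̇ = (29.7 − 20.3) / 0.9833 = 9.4/0.9833 = 9.56 cmH2O·s/L.
C = Vt/(Pplat − PEEP) = 445.0 / (20.3 − 10) = 445.0/10.3 = 43.204 mL/cmH2O.
τ = R × C = 9.56 × 0.0432 L/cmH2O = 0.413 s.
Fraction remaining = e^(−Te/τ) = e^(−0.91/0.413) = 0.1104; trapped volume = 445.0 × 0.1104 = 49.128 mL.
Additional alveolar pressure from trapping ≈ V_trapped / C = 49.128 / 43.204 = 1.137 cmH2O.

1.1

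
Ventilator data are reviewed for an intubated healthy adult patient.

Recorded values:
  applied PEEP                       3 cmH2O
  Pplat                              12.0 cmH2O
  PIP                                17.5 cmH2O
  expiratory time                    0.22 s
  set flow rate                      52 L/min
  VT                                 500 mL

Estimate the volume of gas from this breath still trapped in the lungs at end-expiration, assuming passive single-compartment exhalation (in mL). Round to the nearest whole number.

268

Flow: 52 L/min ÷ 60 = 0.8667 L/s.
R = (PIP − Pplat)/V̇ = (17.5 − 12.0) / 0.8667 = 5.5/0.8667 = 6.346 cmH2O·s/L.
C = Vt/(Pplat − PEEP) = 500.0 / (12.0 − 3) = 500.0/9.0 = 55.556 mL/cmH2O.
τ = R × C = 6.346 × 0.05556 L/cmH2O = 0.3526 s.
Fraction remaining = e^(−Te/τ) = e^(−0.22/0.3526) = 0.5358.
Trapped volume = 500.0 × 0.5358 = 267.9 mL.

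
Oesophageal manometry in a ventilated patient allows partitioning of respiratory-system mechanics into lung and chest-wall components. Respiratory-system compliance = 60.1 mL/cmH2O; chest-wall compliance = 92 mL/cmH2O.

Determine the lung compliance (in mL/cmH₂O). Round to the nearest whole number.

173

1/CL = 1/Crs − 1/Ccw.
1/CL = 1/60.1 − 1/92 = 0.005769.
CL = 173.34 mL/cmH2O.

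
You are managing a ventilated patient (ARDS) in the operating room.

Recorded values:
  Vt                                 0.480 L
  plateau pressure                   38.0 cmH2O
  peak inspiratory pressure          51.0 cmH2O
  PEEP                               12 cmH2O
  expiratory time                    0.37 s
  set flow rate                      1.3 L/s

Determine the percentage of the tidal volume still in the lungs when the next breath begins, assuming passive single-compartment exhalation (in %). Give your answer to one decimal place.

13.5

R = (PIP − Pplat)/V̇ = (51.0 − 38.0) / 1.3 = 13.0/1.3 = 10.0 cmH2O·s/L.
C = Vt/(Pplat − PEEP) = 480.0 / (38.0 − 12) = 480.0/26.0 = 18.462 mL/cmH2O.
τ = R × C = 10.0 × 0.01846 L/cmH2O = 0.1846 s.
Fraction remaining at end-expiration = e^(−Te/τ) = e^(−0.37/0.1846) = 0.1348 → 13.48%.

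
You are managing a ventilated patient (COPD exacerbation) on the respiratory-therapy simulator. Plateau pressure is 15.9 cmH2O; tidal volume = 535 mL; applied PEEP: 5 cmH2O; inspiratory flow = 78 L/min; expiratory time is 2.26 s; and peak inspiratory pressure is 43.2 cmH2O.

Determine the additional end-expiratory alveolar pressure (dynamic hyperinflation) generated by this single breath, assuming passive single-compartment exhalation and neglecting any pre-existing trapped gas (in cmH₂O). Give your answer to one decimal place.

1.2

Flow: 78 L/min ÷ 60 = 1.3 L/s.
R = (PIP − Pplat)/V̇ = (43.2 − 15.9) / 1.3 = 27.3/1.3 = 21.0 cmH2O·s/L.
C = Vt/(Pplat − PEEP) = 535.0 / (15.9 − 5) = 535.0/10.9 = 49.083 mL/cmH2O.
τ = R × C = 21.0 × 0.04908 L/cmH2O = 1.031 s.
Fraction remaining = e^(−Te/τ) = e^(−2.26/1.031) = 0.1117; trapped volume = 535.0 × 0.1117 = 59.76 mL.
Additional alveolar pressure from trapping ≈ V_trapped / C = 59.76 / 49.083 = 1.218 cmH2O.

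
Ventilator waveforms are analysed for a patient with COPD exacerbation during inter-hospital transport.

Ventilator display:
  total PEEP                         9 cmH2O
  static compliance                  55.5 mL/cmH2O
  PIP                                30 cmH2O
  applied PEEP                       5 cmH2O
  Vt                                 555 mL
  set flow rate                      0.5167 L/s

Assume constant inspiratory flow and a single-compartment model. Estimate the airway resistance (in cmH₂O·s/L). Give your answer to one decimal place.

21.3

Total PEEP = 9 cmH2O (set 5 + intrinsic 4); this is the baseline alveolar pressure.
Equation of motion (constant flow): PIP = Vt/C + R·V̇ + PEEP.
R·V̇ = PIP − Vt/C − PEEP = 30 − 555/55.5 − 9 = 30 − 10.0 − 9 = 11.0 cmH2O.
R = 11.0 / 0.5167 = 21.289 cmH2O·s/L.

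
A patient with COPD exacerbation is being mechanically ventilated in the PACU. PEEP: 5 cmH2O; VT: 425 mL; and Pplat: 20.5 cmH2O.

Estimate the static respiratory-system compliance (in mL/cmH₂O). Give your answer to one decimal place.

27.4

Cstat = Vt / (Pplat − PEEP) = 425 / (20.5 − 5) = 425 / 15.5 = 27.419 mL/cmH2O.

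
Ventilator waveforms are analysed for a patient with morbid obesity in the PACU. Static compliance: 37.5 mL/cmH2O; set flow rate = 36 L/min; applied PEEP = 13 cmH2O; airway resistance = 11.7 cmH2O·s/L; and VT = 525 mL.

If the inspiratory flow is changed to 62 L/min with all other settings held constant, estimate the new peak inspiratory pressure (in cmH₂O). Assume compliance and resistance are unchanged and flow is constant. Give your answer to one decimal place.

Flow: 36 L/min ÷ 60 = 0.6 L/s.
New flow: 62 L/min ÷ 60 = 1.0333 L/s.
PIP = Vt/C + R·V̇ + PEEP (constant-flow equation of motion).
Only the resistive term changes: ΔPIP = R × ΔV̇ = 11.7 × (1.0333 − 0.6) = 11.7 × 0.4333 = 5.07 cmH2O.
Original PIP = 525/37.5 + 11.7×0.6 + 13 = 34.02 cmH2O; new PIP = 34.02 + (5.07) = 39.09 cmH2O.

39.1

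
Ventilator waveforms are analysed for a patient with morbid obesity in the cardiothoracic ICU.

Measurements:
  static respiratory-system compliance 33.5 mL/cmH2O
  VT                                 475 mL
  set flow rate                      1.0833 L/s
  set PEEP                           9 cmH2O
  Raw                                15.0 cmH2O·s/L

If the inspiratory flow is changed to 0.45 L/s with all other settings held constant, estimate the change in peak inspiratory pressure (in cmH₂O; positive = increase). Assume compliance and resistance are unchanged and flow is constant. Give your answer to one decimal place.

PIP = Vt/C + R·V̇ + PEEP (constant-flow equation of motion).
Only the resistive term changes: ΔPIP = R × ΔV̇ = 15.0 × (0.45 − 1.0833) = 15.0 × -0.6333 = -9.5 cmH2O.

-9.5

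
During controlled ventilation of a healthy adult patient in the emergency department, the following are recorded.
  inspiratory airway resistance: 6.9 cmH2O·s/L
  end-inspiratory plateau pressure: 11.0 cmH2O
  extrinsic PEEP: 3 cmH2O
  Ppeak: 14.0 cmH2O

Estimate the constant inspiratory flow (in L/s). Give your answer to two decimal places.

0.43

flow = (PIP − Pplat) / Raw = 3.0 / 6.9 = 0.4348 L/s.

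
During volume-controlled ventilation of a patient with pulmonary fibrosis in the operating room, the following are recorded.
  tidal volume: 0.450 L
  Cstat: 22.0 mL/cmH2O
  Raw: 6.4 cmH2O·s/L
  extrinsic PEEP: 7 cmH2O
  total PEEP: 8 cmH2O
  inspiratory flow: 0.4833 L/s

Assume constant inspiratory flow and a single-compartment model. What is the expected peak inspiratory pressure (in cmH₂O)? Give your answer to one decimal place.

31.5

Total PEEP = 8 cmH2O (set 7 + intrinsic 1); this is the baseline alveolar pressure.
Equation of motion (constant flow): PIP = Vt/C + R·V̇ + PEEP.
PIP = 450/22.0 + 6.4×0.4833 + 8 = 20.455 + 3.093 + 8 = 31.548 cmH2O.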